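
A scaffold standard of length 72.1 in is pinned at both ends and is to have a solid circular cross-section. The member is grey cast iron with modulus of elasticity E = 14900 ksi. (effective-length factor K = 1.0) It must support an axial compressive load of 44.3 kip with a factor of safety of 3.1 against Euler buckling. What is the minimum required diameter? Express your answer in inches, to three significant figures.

d ≈ 3.15 in

Required P_cr = n·P = 3.1 × 44.3 = 137.3 kip
L_e = K·L = 1 × 72.1 = 72.10 in
Required I = P_cr·L_e²/(π²E) = 1.373×10^5 × 72.10² / (π² × 1.49×10^7) = 4.855 in⁴
Solid circle: I = πd⁴/64  ⇒  d = (64I/π)^(1/4) = (64×4.855/π)^(1/4) = 3.15 in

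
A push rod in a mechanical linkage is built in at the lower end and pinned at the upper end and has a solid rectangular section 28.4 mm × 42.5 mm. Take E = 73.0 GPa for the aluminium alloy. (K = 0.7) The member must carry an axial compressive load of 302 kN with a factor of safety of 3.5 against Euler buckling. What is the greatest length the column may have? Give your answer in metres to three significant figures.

L_max ≈ 0.336 m

Buckling occurs about the weak axis: I_min = h·b³/12 with b = 28.4 mm (the shorter side).
I_min = 42.5×28.4³/12 = 8.113×10^4 mm⁴
I = 8.113×10^-8 m⁴
Required critical load P_cr = n·P = 3.5 × 302 = 1057 kN = 1.057×10^6 N
From P_cr = π²EI/(K·L)²:  L = (1/K)·√(π²EI/P_cr) = (1/0.7)·√(π²×7.30×10^10×8.113×10^-8/1.057×10^6)
L = 0.336 m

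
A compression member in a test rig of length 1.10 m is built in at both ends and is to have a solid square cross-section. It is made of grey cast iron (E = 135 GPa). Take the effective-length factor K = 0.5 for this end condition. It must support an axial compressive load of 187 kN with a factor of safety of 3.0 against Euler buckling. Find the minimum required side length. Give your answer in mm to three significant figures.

Required P_cr = n·P = 3.0 × 187 = 561.0 kN
L_e = K·L = 0.5 × 1.10 = 0.5500 m
Required I = P_cr·L_e²/(π²E) = 5.610×10^5 × 0.5500² / (π² × 1.35×10^11) = 1.274×10^-7 m⁴
I_req = 1.274×10^5 mm⁴
Solid square: I = a⁴/12  ⇒  a = (12I)^(1/4) = (12×1.274×10^5)^(1/4) = 35.2 mm

a ≈ 35.2 mm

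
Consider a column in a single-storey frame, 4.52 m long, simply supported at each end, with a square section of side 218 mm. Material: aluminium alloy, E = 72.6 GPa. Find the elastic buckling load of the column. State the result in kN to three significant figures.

P_cr ≈ 6600 kN

I = a⁴/12 = 218⁴/12 = 1.882×10^8 mm⁴
I = 1.882×10^8 mm⁴ = 1.882×10^-4 m⁴
Effective length L_e = K·L = 1 × 4.52 = 4.520 m
P_cr = π²EI / L_e² = π² × 72.6×10⁹ × 1.882×10^-4 / 4.520² = 6.601×10^6 N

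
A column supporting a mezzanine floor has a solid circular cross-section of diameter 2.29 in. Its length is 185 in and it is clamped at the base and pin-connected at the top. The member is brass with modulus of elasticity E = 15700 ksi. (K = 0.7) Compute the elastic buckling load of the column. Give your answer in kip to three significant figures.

I = πd⁴/64 = π×2.29⁴/64 = 1.350 in⁴
Effective length L_e = K·L = 0.7 × 185 = 129.5 in
P_cr = π²EI / L_e² = π² × 15700×10³ × 1.350 / 129.5² = 1.247×10^4 lb

P_cr ≈ 12.5 kip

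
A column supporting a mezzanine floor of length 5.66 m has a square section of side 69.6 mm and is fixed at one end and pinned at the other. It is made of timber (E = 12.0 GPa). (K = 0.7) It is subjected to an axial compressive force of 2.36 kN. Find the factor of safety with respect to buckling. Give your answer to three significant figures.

I = a⁴/12 = 69.6⁴/12 = 1.955×10^6 mm⁴
I = 1.955×10^6 mm⁴ = 1.955×10^-6 m⁴
Effective length L_e = K·L = 0.7 × 5.66 = 3.962 m
P_cr = π²EI / L_e² = π² × 12.0×10⁹ × 1.955×10^-6 / 3.962² = 1.475×10^4 N
Factor of safety n = P_cr / P = 14.754 / 2.36 = 6.25

n ≈ 6.25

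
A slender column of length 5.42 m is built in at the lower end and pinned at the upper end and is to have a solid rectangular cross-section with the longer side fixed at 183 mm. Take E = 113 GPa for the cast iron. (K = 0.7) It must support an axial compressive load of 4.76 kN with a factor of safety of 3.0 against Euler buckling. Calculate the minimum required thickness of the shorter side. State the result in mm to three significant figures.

b ≈ 22.9 mm

Required P_cr = n·P = 3.0 × 4.76 = 14.28 kN
L_e = K·L = 0.7 × 5.42 = 3.794 m
Required I = P_cr·L_e²/(π²E) = 1.428×10^4 × 3.794² / (π² × 1.13×10^11) = 1.843×10^-7 m⁴
I_req = 1.843×10^5 mm⁴
Rectangle, weak axis: I_min = h·b³/12 with h = 183 mm fixed  ⇒  b = (12I/h)^(1/3) = 22.9 mm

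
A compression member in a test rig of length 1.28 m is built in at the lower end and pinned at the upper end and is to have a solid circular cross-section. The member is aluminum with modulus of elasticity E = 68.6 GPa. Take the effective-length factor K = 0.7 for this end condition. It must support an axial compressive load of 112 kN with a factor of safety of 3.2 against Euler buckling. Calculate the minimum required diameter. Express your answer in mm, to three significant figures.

d ≈ 54.2 mm

Required P_cr = n·P = 3.2 × 112 = 358.4 kN
L_e = K·L = 0.7 × 1.28 = 0.8960 m
Required I = P_cr·L_e²/(π²E) = 3.584×10^5 × 0.8960² / (π² × 6.86×10^10) = 4.250×10^-7 m⁴
I_req = 4.250×10^5 mm⁴
Solid circle: I = πd⁴/64  ⇒  d = (64I/π)^(1/4) = (64×4.250×10^5/π)^(1/4) = 54.2 mm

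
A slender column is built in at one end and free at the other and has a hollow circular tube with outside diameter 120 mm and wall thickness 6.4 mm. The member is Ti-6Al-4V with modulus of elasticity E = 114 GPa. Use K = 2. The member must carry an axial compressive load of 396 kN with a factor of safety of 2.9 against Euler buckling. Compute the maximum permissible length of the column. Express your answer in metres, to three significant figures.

L_max ≈ 0.951 m

Inner diameter d_i = 120 − 2×6.4 = 107.2 mm
I = π(d_o⁴ − d_i⁴)/64 = π(120⁴ − 107.2⁴)/64 = 3.696×10^6 mm⁴
I = 3.696×10^-6 m⁴
Required critical load P_cr = n·P = 2.9 × 396 = 1148 kN = 1.148×10^6 N
From P_cr = π²EI/(K·L)²:  L = (1/K)·√(π²EI/P_cr) = (1/2)·√(π²×1.14×10^11×3.696×10^-6/1.148×10^6)
L = 0.951 m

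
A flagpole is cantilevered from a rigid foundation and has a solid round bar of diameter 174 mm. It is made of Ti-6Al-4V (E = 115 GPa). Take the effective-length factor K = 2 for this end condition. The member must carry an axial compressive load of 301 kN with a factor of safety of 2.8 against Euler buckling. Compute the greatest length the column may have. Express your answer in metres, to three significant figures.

I = πd⁴/64 = π×174⁴/64 = 4.500×10^7 mm⁴
I = 4.500×10^-5 m⁴
Required critical load P_cr = n·P = 2.8 × 301 = 842.8 kN = 8.428×10^5 N
From P_cr = π²EI/(K·L)²:  L = (1/K)·√(π²EI/P_cr) = (1/2)·√(π²×1.15×10^11×4.500×10^-5/8.428×10^5)
L = 3.89 m

L_max ≈ 3.89 m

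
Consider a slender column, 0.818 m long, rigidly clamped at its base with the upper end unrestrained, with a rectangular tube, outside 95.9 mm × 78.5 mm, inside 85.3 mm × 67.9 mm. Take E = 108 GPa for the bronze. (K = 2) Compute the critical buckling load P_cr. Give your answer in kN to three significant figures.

Weak-axis I_min = (h_o·b_o³ − h_i·b_i³)/12 with b_o = 78.5, b_i = 67.90 mm (shorter outer/inner sides).
I_min = (95.9×78.5³ − 85.30×67.90³)/12 = 1.641×10^6 mm⁴
I = 1.641×10^6 mm⁴ = 1.641×10^-6 m⁴
Effective length L_e = K·L = 2 × 0.818 = 1.636 m
P_cr = π²EI / L_e² = π² × 108×10⁹ × 1.641×10^-6 / 1.636² = 6.534×10^5 N

P_cr ≈ 653 kN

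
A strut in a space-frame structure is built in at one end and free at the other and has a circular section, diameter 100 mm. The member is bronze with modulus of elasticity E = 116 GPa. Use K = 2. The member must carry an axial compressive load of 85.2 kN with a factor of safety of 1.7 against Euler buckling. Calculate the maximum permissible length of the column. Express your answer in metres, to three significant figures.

L_max ≈ 3.11 m

I = πd⁴/64 = π×100⁴/64 = 4.909×10^6 mm⁴
I = 4.909×10^-6 m⁴
Required critical load P_cr = n·P = 1.7 × 85.2 = 144.8 kN = 1.448×10^5 N
From P_cr = π²EI/(K·L)²:  L = (1/K)·√(π²EI/P_cr) = (1/2)·√(π²×1.16×10^11×4.909×10^-6/1.448×10^5)
L = 3.11 m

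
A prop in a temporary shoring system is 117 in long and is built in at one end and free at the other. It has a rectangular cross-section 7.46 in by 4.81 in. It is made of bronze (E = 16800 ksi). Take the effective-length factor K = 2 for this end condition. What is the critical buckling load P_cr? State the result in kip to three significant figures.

P_cr ≈ 209 kip

Buckling occurs about the weak axis: I_min = h·b³/12 with b = 4.81 in (the shorter side).
I_min = 7.46×4.81³/12 = 69.18 in⁴
Effective length L_e = K·L = 2 × 117 = 234.0 in
P_cr = π²EI / L_e² = π² × 16800×10³ × 69.18 / 234.0² = 2.095×10^5 lb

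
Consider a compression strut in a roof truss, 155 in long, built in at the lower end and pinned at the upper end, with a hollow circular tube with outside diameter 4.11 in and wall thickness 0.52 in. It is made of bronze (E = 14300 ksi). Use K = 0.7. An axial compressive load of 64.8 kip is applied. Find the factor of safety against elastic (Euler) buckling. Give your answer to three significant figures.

Inner diameter d_i = 4.11 − 2×0.52 = 3.070 in
I = π(d_o⁴ − d_i⁴)/64 = π(4.11⁴ − 3.070⁴)/64 = 9.646 in⁴
Effective length L_e = K·L = 0.7 × 155 = 108.5 in
P_cr = π²EI / L_e² = π² × 14300×10³ × 9.646 / 108.5² = 1.156×10^5 lb
Factor of safety n = P_cr / P = 115.65 / 64.8 = 1.78

n ≈ 1.78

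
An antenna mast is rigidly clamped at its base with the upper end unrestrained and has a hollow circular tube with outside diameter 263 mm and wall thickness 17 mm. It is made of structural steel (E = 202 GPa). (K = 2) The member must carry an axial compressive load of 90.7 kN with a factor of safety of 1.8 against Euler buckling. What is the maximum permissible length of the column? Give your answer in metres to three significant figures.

L_max ≈ 17.5 m

Inner diameter d_i = 263 − 2×17 = 229.0 mm
I = π(d_o⁴ − d_i⁴)/64 = π(263⁴ − 229.0⁴)/64 = 9.986×10^7 mm⁴
I = 9.986×10^-5 m⁴
Required critical load P_cr = n·P = 1.8 × 90.7 = 163.3 kN = 1.633×10^5 N
From P_cr = π²EI/(K·L)²:  L = (1/K)·√(π²EI/P_cr) = (1/2)·√(π²×2.02×10^11×9.986×10^-5/1.633×10^5)
L = 17.5 m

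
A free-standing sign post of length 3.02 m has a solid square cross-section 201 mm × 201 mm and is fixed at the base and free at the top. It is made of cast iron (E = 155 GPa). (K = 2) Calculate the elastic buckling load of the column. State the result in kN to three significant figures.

I = a⁴/12 = 201⁴/12 = 1.360×10^8 mm⁴
I = 1.360×10^8 mm⁴ = 1.360×10^-4 m⁴
Effective length L_e = K·L = 2 × 3.02 = 6.040 m
P_cr = π²EI / L_e² = π² × 155×10⁹ × 1.360×10^-4 / 6.040² = 5.704×10^6 N

P_cr ≈ 5700 kN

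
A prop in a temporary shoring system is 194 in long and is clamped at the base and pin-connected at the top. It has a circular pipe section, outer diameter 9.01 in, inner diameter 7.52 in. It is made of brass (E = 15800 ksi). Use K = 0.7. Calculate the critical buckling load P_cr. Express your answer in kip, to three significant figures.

P_cr ≈ 1410 kip

d_o = 9.01 in, d_i = 7.52 in
I = π(d_o⁴ − d_i⁴)/64 = π(9.01⁴ − 7.520⁴)/64 = 166.5 in⁴
Effective length L_e = K·L = 0.7 × 194 = 135.8 in
P_cr = π²EI / L_e² = π² × 15800×10³ × 166.5 / 135.8² = 1.408×10^6 lb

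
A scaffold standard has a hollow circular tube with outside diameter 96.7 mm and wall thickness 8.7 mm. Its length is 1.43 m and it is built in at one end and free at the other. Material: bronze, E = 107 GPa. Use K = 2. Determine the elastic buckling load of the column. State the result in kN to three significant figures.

Inner diameter d_i = 96.7 − 2×8.7 = 79.30 mm
I = π(d_o⁴ − d_i⁴)/64 = π(96.7⁴ − 79.30⁴)/64 = 2.351×10^6 mm⁴
I = 2.351×10^6 mm⁴ = 2.351×10^-6 m⁴
Effective length L_e = K·L = 2 × 1.43 = 2.860 m
P_cr = π²EI / L_e² = π² × 107×10⁹ × 2.351×10^-6 / 2.860² = 3.035×10^5 N

P_cr ≈ 304 kN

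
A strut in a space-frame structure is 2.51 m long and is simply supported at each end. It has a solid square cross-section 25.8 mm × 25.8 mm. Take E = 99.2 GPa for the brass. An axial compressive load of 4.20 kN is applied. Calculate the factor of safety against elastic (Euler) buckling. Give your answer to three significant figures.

n ≈ 1.37

I = a⁴/12 = 25.8⁴/12 = 3.692×10^4 mm⁴
I = 3.692×10^4 mm⁴ = 3.692×10^-8 m⁴
Effective length L_e = K·L = 1 × 2.51 = 2.510 m
P_cr = π²EI / L_e² = π² × 99.2×10⁹ × 3.692×10^-8 / 2.510² = 5.738×10^3 N
Factor of safety n = P_cr / P = 5.7380 / 4.20 = 1.37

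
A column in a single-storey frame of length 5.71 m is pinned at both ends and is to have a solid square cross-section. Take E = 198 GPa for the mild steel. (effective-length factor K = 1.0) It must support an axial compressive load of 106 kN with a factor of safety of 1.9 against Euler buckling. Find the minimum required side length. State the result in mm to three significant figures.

a ≈ 79.7 mm

Required P_cr = n·P = 1.9 × 106 = 201.4 kN
L_e = K·L = 1 × 5.71 = 5.710 m
Required I = P_cr·L_e²/(π²E) = 2.014×10^5 × 5.710² / (π² × 1.98×10^11) = 3.360×10^-6 m⁴
I_req = 3.360×10^6 mm⁴
Solid square: I = a⁴/12  ⇒  a = (12I)^(1/4) = (12×3.360×10^6)^(1/4) = 79.7 mm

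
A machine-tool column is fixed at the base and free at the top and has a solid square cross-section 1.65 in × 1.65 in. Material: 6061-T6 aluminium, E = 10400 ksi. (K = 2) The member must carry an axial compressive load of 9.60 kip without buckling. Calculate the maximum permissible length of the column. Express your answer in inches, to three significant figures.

L_max ≈ 40.6 in

I = a⁴/12 = 1.65⁴/12 = 0.6177 in⁴
At the buckling limit P_cr = P = 9.600×10^3 lb
From P_cr = π²EI/(K·L)²:  L = (1/K)·√(π²EI/P_cr) = (1/2)·√(π²×1.04×10^7×0.6177/9.600×10^3)
L = 40.6 in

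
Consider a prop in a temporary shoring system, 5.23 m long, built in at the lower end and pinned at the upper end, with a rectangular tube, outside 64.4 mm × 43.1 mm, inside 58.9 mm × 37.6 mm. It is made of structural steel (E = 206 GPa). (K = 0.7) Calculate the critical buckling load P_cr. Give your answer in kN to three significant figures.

P_cr ≈ 25.6 kN

Weak-axis I_min = (h_o·b_o³ − h_i·b_i³)/12 with b_o = 43.1, b_i = 37.60 mm (shorter outer/inner sides).
I_min = (64.4×43.1³ − 58.90×37.60³)/12 = 1.688×10^5 mm⁴
I = 1.688×10^5 mm⁴ = 1.688×10^-7 m⁴
Effective length L_e = K·L = 0.7 × 5.23 = 3.661 m
P_cr = π²EI / L_e² = π² × 206×10⁹ × 1.688×10^-7 / 3.661² = 2.560×10^4 N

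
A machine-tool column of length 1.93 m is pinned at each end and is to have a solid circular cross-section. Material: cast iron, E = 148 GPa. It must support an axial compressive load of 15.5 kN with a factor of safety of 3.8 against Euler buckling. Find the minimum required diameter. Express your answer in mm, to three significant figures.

Required P_cr = n·P = 3.8 × 15.5 = 58.90 kN
L_e = K·L = 1 × 1.93 = 1.930 m
Required I = P_cr·L_e²/(π²E) = 5.890×10^4 × 1.930² / (π² × 1.48×10^11) = 1.502×10^-7 m⁴
I_req = 1.502×10^5 mm⁴
Solid circle: I = πd⁴/64  ⇒  d = (64I/π)^(1/4) = (64×1.502×10^5/π)^(1/4) = 41.8 mm

d ≈ 41.8 mm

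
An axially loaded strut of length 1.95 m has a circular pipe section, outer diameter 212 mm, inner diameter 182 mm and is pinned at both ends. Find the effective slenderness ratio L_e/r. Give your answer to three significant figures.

d_o = 212 mm, d_i = 182 mm
I = π(d_o⁴ − d_i⁴)/64 = π(212⁴ − 182.0⁴)/64 = 4.530×10^7 mm⁴
A = 9.283×10^3 mm²;  r_min = √(I/A) = √(4.530×10^7/9.283×10^3) = 69.85 mm
L_e = K·L = 1 × 1.95 m = 1.950 m = 1950.0 mm
λ = L_e / r_min = 1950.0 / 69.85 = 27.9

λ ≈ 27.9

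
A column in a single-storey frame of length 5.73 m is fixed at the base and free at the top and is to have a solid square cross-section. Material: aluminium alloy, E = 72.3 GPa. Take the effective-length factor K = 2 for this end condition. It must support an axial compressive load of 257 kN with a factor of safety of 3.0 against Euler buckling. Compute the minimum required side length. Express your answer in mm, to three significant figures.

a ≈ 203 mm

Required P_cr = n·P = 3.0 × 257 = 771.0 kN
L_e = K·L = 2 × 5.73 = 11.46 m
Required I = P_cr·L_e²/(π²E) = 7.710×10^5 × 11.46² / (π² × 7.23×10^10) = 1.419×10^-4 m⁴
I_req = 1.419×10^8 mm⁴
Solid square: I = a⁴/12  ⇒  a = (12I)^(1/4) = (12×1.419×10^8)^(1/4) = 203 mm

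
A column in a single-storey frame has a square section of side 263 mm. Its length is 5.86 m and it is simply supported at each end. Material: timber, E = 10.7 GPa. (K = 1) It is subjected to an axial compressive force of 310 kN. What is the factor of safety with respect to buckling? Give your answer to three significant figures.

n ≈ 3.96

I = a⁴/12 = 263⁴/12 = 3.987×10^8 mm⁴
I = 3.987×10^8 mm⁴ = 3.987×10^-4 m⁴
Effective length L_e = K·L = 1 × 5.86 = 5.860 m
P_cr = π²EI / L_e² = π² × 10.7×10⁹ × 3.987×10^-4 / 5.860² = 1.226×10^6 N
Factor of safety n = P_cr / P = 1226.1 / 310 = 3.96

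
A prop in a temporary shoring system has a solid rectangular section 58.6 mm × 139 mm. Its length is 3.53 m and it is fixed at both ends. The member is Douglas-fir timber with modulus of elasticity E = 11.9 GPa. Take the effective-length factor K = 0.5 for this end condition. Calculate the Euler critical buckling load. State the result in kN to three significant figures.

P_cr ≈ 87.9 kN

Buckling occurs about the weak axis: I_min = h·b³/12 with b = 58.6 mm (the shorter side).
I_min = 139×58.6³/12 = 2.331×10^6 mm⁴
I = 2.331×10^6 mm⁴ = 2.331×10^-6 m⁴
Effective length L_e = K·L = 0.5 × 3.53 = 1.765 m
P_cr = π²EI / L_e² = π² × 11.9×10⁹ × 2.331×10^-6 / 1.765² = 8.788×10^4 N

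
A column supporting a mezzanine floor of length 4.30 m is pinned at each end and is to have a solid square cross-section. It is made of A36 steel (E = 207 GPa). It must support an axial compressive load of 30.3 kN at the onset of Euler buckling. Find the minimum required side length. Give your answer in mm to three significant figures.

a ≈ 42.6 mm

L_e = K·L = 1 × 4.30 = 4.300 m
Required I = P_cr·L_e²/(π²E) = 3.030×10^4 × 4.300² / (π² × 2.07×10^11) = 2.742×10^-7 m⁴
I_req = 2.742×10^5 mm⁴
Solid square: I = a⁴/12  ⇒  a = (12I)^(1/4) = (12×2.742×10^5)^(1/4) = 42.6 mm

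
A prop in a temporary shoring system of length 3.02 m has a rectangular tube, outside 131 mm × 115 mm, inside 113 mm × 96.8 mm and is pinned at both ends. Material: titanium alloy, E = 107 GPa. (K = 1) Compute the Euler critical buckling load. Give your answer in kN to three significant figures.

Weak-axis I_min = (h_o·b_o³ − h_i·b_i³)/12 with b_o = 115, b_i = 96.80 mm (shorter outer/inner sides).
I_min = (131×115³ − 113.0×96.80³)/12 = 8.062×10^6 mm⁴
I = 8.062×10^6 mm⁴ = 8.062×10^-6 m⁴
Effective length L_e = K·L = 1 × 3.02 = 3.020 m
P_cr = π²EI / L_e² = π² × 107×10⁹ × 8.062×10^-6 / 3.020² = 9.334×10^5 N

P_cr ≈ 933 kN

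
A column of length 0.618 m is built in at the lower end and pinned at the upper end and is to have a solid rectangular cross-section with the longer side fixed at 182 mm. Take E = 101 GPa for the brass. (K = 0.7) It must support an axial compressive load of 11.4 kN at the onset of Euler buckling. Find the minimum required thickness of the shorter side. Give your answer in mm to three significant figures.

L_e = K·L = 0.7 × 0.618 = 0.4326 m
Required I = P_cr·L_e²/(π²E) = 1.140×10^4 × 0.4326² / (π² × 1.01×10^11) = 2.140×10^-9 m⁴
I_req = 2.140×10^3 mm⁴
Rectangle, weak axis: I_min = h·b³/12 with h = 182 mm fixed  ⇒  b = (12I/h)^(1/3) = 5.21 mm

b ≈ 5.21 mm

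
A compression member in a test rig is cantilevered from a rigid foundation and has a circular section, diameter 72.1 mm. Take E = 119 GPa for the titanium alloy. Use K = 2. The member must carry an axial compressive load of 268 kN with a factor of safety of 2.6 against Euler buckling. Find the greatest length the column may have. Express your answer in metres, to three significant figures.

I = πd⁴/64 = π×72.1⁴/64 = 1.327×10^6 mm⁴
I = 1.327×10^-6 m⁴
Required critical load P_cr = n·P = 2.6 × 268 = 696.8 kN = 6.968×10^5 N
From P_cr = π²EI/(K·L)²:  L = (1/K)·√(π²EI/P_cr) = (1/2)·√(π²×1.19×10^11×1.327×10^-6/6.968×10^5)
L = 0.748 m

L_max ≈ 0.748 m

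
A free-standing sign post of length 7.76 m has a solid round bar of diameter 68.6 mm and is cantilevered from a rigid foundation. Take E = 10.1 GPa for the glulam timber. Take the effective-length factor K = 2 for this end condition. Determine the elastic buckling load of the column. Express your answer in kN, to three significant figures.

I = πd⁴/64 = π×68.6⁴/64 = 1.087×10^6 mm⁴
I = 1.087×10^6 mm⁴ = 1.087×10^-6 m⁴
Effective length L_e = K·L = 2 × 7.76 = 15.52 m
P_cr = π²EI / L_e² = π² × 10.1×10⁹ × 1.087×10^-6 / 15.52² = 449.9 N

P_cr ≈ 0.450 kN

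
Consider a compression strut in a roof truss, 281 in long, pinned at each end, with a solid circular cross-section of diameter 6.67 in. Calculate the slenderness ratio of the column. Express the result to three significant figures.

I = πd⁴/64 = π×6.67⁴/64 = 97.16 in⁴
A = 34.94 in²;  r_min = √(I/A) = √(97.16/34.94) = 1.668 in
L_e = K·L = 1 × 281 = 281.0 in
λ = L_e / r_min = 281.00 / 1.668 = 169

λ ≈ 169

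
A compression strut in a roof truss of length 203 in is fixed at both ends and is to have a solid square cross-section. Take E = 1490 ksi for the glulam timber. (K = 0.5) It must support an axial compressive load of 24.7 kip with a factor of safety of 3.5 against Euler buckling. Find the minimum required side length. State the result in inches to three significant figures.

Required P_cr = n·P = 3.5 × 24.7 = 86.45 kip
L_e = K·L = 0.5 × 203 = 101.5 in
Required I = P_cr·L_e²/(π²E) = 8.645×10^4 × 101.5² / (π² × 1.49×10^6) = 60.56 in⁴
Solid square: I = a⁴/12  ⇒  a = (12I)^(1/4) = (12×60.56)^(1/4) = 5.19 in

a ≈ 5.19 in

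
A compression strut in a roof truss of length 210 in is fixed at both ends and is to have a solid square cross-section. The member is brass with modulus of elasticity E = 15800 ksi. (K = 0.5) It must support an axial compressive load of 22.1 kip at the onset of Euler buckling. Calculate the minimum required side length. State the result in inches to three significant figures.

L_e = K·L = 0.5 × 210 = 105.0 in
Required I = P_cr·L_e²/(π²E) = 2.210×10^4 × 105.0² / (π² × 1.58×10^7) = 1.562 in⁴
Solid square: I = a⁴/12  ⇒  a = (12I)^(1/4) = (12×1.562)^(1/4) = 2.08 in

a ≈ 2.08 in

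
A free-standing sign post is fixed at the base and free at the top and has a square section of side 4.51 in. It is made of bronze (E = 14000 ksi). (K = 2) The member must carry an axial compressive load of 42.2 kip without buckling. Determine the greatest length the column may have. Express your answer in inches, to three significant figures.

L_max ≈ 168 in

I = a⁴/12 = 4.51⁴/12 = 34.48 in⁴
At the buckling limit P_cr = P = 4.220×10^4 lb
From P_cr = π²EI/(K·L)²:  L = (1/K)·√(π²EI/P_cr) = (1/2)·√(π²×1.40×10^7×34.48/4.220×10^4)
L = 168 in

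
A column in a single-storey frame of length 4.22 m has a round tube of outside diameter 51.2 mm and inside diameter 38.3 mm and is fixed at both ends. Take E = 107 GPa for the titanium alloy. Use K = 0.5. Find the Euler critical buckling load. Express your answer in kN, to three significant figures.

P_cr ≈ 55.0 kN

d_o = 51.2 mm, d_i = 38.3 mm
I = π(d_o⁴ − d_i⁴)/64 = π(51.2⁴ − 38.30⁴)/64 = 2.317×10^5 mm⁴
I = 2.317×10^5 mm⁴ = 2.317×10^-7 m⁴
Effective length L_e = K·L = 0.5 × 4.22 = 2.110 m
P_cr = π²EI / L_e² = π² × 107×10⁹ × 2.317×10^-7 / 2.110² = 5.496×10^4 N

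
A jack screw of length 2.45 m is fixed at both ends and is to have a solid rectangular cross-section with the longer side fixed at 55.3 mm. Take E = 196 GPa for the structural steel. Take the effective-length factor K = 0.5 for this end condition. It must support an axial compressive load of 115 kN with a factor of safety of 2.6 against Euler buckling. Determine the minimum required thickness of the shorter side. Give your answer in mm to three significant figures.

Required P_cr = n·P = 2.6 × 115 = 299.0 kN
L_e = K·L = 0.5 × 2.45 = 1.225 m
Required I = P_cr·L_e²/(π²E) = 2.990×10^5 × 1.225² / (π² × 1.96×10^11) = 2.319×10^-7 m⁴
I_req = 2.319×10^5 mm⁴
Rectangle, weak axis: I_min = h·b³/12 with h = 55.3 mm fixed  ⇒  b = (12I/h)^(1/3) = 36.9 mm

b ≈ 36.9 mm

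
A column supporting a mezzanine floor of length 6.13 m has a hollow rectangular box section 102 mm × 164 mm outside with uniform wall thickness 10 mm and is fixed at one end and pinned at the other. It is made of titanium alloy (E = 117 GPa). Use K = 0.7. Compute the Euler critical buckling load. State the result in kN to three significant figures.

Inner dimensions: h_i = 164 − 2×10 = 144.0 mm, b_i = 102 − 2×10 = 82.00 mm
Weak-axis I_min = (h_o·b_o³ − h_i·b_i³)/12 with b_o = 102, b_i = 82.00 mm (shorter outer/inner sides).
I_min = (164×102³ − 144.0×82.00³)/12 = 7.887×10^6 mm⁴
I = 7.887×10^6 mm⁴ = 7.887×10^-6 m⁴
Effective length L_e = K·L = 0.7 × 6.13 = 4.291 m
P_cr = π²EI / L_e² = π² × 117×10⁹ × 7.887×10^-6 / 4.291² = 4.946×10^5 N

P_cr ≈ 495 kN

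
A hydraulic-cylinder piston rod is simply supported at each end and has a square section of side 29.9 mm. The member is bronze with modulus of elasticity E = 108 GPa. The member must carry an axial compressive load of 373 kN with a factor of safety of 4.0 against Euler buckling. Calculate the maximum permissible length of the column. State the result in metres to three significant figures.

L_max ≈ 0.218 m

I = a⁴/12 = 29.9⁴/12 = 6.660×10^4 mm⁴
I = 6.660×10^-8 m⁴
Required critical load P_cr = n·P = 4.0 × 373 = 1492 kN = 1.492×10^6 N
From P_cr = π²EI/(K·L)²:  L = (1/K)·√(π²EI/P_cr) = (1/1)·√(π²×1.08×10^11×6.660×10^-8/1.492×10^6)
L = 0.218 m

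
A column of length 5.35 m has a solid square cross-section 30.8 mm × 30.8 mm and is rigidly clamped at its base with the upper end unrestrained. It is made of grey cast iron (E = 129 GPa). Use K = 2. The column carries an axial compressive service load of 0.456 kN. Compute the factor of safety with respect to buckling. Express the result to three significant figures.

n ≈ 1.83

I = a⁴/12 = 30.8⁴/12 = 7.499×10^4 mm⁴
I = 7.499×10^4 mm⁴ = 7.499×10^-8 m⁴
Effective length L_e = K·L = 2 × 5.35 = 10.70 m
P_cr = π²EI / L_e² = π² × 129×10⁹ × 7.499×10^-8 / 10.70² = 834.0 N
Factor of safety n = P_cr / P = 0.83396 / 0.456 = 1.83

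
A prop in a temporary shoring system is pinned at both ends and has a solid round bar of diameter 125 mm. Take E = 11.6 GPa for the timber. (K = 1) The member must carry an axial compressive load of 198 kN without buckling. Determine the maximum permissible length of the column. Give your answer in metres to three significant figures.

I = πd⁴/64 = π×125⁴/64 = 1.198×10^7 mm⁴
I = 1.198×10^-5 m⁴
At the buckling limit P_cr = P = 1.980×10^5 N
From P_cr = π²EI/(K·L)²:  L = (1/K)·√(π²EI/P_cr) = (1/1)·√(π²×1.16×10^10×1.198×10^-5/1.980×10^5)
L = 2.63 m

L_max ≈ 2.63 m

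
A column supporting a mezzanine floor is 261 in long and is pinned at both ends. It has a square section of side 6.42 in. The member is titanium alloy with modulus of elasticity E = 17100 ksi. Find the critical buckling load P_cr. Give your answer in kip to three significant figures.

I = a⁴/12 = 6.42⁴/12 = 141.6 in⁴
Effective length L_e = K·L = 1 × 261 = 261.0 in
P_cr = π²EI / L_e² = π² × 17100×10³ × 141.6 / 261.0² = 3.507×10^5 lb

P_cr ≈ 351 kip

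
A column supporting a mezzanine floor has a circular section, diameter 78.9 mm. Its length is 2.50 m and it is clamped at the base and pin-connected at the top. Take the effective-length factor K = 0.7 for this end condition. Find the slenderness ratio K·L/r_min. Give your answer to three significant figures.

For a solid circle r = d/4 = 78.9/4 = 19.73 mm
L_e = K·L = 0.7 × 2.50 m = 1.750 m = 1750.0 mm
λ = L_e / r_min = 1750.0 / 19.73 = 88.7

λ ≈ 88.7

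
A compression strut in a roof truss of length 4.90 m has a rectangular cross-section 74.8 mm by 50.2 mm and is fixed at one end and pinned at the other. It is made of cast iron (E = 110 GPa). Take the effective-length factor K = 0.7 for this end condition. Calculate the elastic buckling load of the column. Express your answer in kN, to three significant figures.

P_cr ≈ 72.8 kN

Buckling occurs about the weak axis: I_min = h·b³/12 with b = 50.2 mm (the shorter side).
I_min = 74.8×50.2³/12 = 7.886×10^5 mm⁴
I = 7.886×10^5 mm⁴ = 7.886×10^-7 m⁴
Effective length L_e = K·L = 0.7 × 4.90 = 3.430 m
P_cr = π²EI / L_e² = π² × 110×10⁹ × 7.886×10^-7 / 3.430² = 7.277×10^4 N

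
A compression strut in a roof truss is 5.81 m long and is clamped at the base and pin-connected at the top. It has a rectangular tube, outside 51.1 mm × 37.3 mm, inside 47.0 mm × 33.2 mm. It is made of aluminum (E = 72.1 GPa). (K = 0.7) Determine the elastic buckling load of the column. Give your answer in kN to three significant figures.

P_cr ≈ 3.34 kN

Weak-axis I_min = (h_o·b_o³ − h_i·b_i³)/12 with b_o = 37.3, b_i = 33.20 mm (shorter outer/inner sides).
I_min = (51.1×37.3³ − 47.00×33.20³)/12 = 7.766×10^4 mm⁴
I = 7.766×10^4 mm⁴ = 7.766×10^-8 m⁴
Effective length L_e = K·L = 0.7 × 5.81 = 4.067 m
P_cr = π²EI / L_e² = π² × 72.1×10⁹ × 7.766×10^-8 / 4.067² = 3.341×10^3 N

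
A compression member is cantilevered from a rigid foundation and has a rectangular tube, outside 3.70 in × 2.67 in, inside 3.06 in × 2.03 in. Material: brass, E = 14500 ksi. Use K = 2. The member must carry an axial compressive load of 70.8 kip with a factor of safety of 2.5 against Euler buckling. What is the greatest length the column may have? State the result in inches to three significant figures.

Weak-axis I_min = (h_o·b_o³ − h_i·b_i³)/12 with b_o = 2.67, b_i = 2.030 in (shorter outer/inner sides).
I_min = (3.70×2.67³ − 3.060×2.030³)/12 = 3.736 in⁴
Required critical load P_cr = n·P = 2.5 × 70.8 = 177.0 kip = 1.770×10^5 lb
From P_cr = π²EI/(K·L)²:  L = (1/K)·√(π²EI/P_cr) = (1/2)·√(π²×1.45×10^7×3.736/1.770×10^5)
L = 27.5 in

L_max ≈ 27.5 in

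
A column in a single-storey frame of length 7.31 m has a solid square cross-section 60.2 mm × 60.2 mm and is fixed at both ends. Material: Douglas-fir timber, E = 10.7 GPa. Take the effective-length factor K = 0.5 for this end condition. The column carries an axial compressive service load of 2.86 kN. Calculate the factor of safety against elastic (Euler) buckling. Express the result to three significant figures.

n ≈ 3.03

I = a⁴/12 = 60.2⁴/12 = 1.094×10^6 mm⁴
I = 1.094×10^6 mm⁴ = 1.094×10^-6 m⁴
Effective length L_e = K·L = 0.5 × 7.31 = 3.655 m
P_cr = π²EI / L_e² = π² × 10.7×10⁹ × 1.094×10^-6 / 3.655² = 8.652×10^3 N
Factor of safety n = P_cr / P = 8.6519 / 2.86 = 3.03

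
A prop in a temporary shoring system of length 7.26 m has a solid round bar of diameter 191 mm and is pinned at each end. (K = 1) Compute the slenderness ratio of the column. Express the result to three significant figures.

λ ≈ 152

For a solid circle r = d/4 = 191/4 = 47.75 mm
L_e = K·L = 1 × 7.26 m = 7.260 m = 7260.0 mm
λ = L_e / r_min = 7260.0 / 47.75 = 152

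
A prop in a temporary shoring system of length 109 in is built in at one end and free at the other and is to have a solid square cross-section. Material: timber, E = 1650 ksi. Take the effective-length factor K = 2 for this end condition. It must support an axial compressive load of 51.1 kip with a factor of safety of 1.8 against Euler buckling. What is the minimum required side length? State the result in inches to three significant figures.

a ≈ 7.53 in

Required P_cr = n·P = 1.8 × 51.1 = 91.98 kip
L_e = K·L = 2 × 109 = 218.0 in
Required I = P_cr·L_e²/(π²E) = 9.198×10^4 × 218.0² / (π² × 1.65×10^6) = 268.4 in⁴
Solid square: I = a⁴/12  ⇒  a = (12I)^(1/4) = (12×268.4)^(1/4) = 7.53 in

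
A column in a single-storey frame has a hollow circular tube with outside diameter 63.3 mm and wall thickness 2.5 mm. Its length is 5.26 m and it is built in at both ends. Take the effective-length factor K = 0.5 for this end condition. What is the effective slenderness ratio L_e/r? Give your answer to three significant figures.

λ ≈ 122

Inner diameter d_i = 63.3 − 2×2.5 = 58.30 mm
I = π(d_o⁴ − d_i⁴)/64 = π(63.3⁴ − 58.30⁴)/64 = 2.210×10^5 mm⁴
A = 477.5 mm²;  r_min = √(I/A) = √(2.210×10^5/477.5) = 21.51 mm
L_e = K·L = 0.5 × 5.26 m = 2.630 m = 2630.0 mm
λ = L_e / r_min = 2630.0 / 21.51 = 122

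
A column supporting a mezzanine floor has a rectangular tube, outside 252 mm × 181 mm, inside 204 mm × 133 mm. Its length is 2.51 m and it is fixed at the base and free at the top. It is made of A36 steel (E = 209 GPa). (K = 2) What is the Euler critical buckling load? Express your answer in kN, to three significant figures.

Weak-axis I_min = (h_o·b_o³ − h_i·b_i³)/12 with b_o = 181, b_i = 133.0 mm (shorter outer/inner sides).
I_min = (252×181³ − 204.0×133.0³)/12 = 8.453×10^7 mm⁴
I = 8.453×10^7 mm⁴ = 8.453×10^-5 m⁴
Effective length L_e = K·L = 2 × 2.51 = 5.020 m
P_cr = π²EI / L_e² = π² × 209×10⁹ × 8.453×10^-5 / 5.020² = 6.919×10^6 N

P_cr ≈ 6920 kN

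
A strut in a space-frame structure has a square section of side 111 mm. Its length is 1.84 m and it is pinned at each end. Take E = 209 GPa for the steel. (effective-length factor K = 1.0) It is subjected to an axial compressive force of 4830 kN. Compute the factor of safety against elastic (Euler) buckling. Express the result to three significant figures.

n ≈ 1.60

I = a⁴/12 = 111⁴/12 = 1.265×10^7 mm⁴
I = 1.265×10^7 mm⁴ = 1.265×10^-5 m⁴
Effective length L_e = K·L = 1 × 1.84 = 1.840 m
P_cr = π²EI / L_e² = π² × 209×10⁹ × 1.265×10^-5 / 1.840² = 7.708×10^6 N
Factor of safety n = P_cr / P = 7707.6 / 4830 = 1.60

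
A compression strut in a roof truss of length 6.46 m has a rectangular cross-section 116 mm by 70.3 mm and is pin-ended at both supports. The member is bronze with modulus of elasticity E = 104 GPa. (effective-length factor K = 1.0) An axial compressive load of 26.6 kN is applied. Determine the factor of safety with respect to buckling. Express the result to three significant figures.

Buckling occurs about the weak axis: I_min = h·b³/12 with b = 70.3 mm (the shorter side).
I_min = 116×70.3³/12 = 3.358×10^6 mm⁴
I = 3.358×10^6 mm⁴ = 3.358×10^-6 m⁴
Effective length L_e = K·L = 1 × 6.46 = 6.460 m
P_cr = π²EI / L_e² = π² × 104×10⁹ × 3.358×10^-6 / 6.460² = 8.261×10^4 N
Factor of safety n = P_cr / P = 82.606 / 26.6 = 3.11

n ≈ 3.11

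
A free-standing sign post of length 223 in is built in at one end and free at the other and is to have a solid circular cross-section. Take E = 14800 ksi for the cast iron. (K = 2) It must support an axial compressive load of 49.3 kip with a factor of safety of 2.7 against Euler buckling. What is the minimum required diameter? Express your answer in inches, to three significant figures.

Required P_cr = n·P = 2.7 × 49.3 = 133.1 kip
L_e = K·L = 2 × 223 = 446.0 in
Required I = P_cr·L_e²/(π²E) = 1.331×10^5 × 446.0² / (π² × 1.48×10^7) = 181.3 in⁴
Solid circle: I = πd⁴/64  ⇒  d = (64I/π)^(1/4) = (64×181.3/π)^(1/4) = 7.80 in

d ≈ 7.80 in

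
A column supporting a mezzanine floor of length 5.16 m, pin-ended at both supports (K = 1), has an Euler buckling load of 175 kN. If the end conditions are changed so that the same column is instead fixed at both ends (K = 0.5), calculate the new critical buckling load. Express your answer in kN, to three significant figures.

P_cr ∝ 1/K², so P_cr,new = P_cr,old × (K_old/K_new)² = 175 × (1/0.5)²
= 175 × 4.000 = 700 kN

P_cr ≈ 700 kN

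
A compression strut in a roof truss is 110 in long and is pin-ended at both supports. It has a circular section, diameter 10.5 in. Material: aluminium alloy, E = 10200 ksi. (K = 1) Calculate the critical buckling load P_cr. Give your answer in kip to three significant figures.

P_cr ≈ 4960 kip

I = πd⁴/64 = π×10.5⁴/64 = 596.7 in⁴
Effective length L_e = K·L = 1 × 110 = 110.0 in
P_cr = π²EI / L_e² = π² × 10200×10³ × 596.7 / 110.0² = 4.964×10^6 lb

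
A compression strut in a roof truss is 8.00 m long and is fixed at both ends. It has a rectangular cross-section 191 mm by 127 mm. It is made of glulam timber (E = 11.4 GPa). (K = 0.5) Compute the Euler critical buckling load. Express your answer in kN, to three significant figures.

Buckling occurs about the weak axis: I_min = h·b³/12 with b = 127 mm (the shorter side).
I_min = 191×127³/12 = 3.260×10^7 mm⁴
I = 3.260×10^7 mm⁴ = 3.260×10^-5 m⁴
Effective length L_e = K·L = 0.5 × 8.00 = 4.000 m
P_cr = π²EI / L_e² = π² × 11.4×10⁹ × 3.260×10^-5 / 4.000² = 2.293×10^5 N

P_cr ≈ 229 kN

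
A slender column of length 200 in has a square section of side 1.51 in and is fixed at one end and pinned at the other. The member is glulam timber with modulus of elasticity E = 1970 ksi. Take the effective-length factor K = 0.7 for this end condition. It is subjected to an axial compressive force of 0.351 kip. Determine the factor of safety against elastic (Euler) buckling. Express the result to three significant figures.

n ≈ 1.22

I = a⁴/12 = 1.51⁴/12 = 0.4332 in⁴
Effective length L_e = K·L = 0.7 × 200 = 140.0 in
P_cr = π²EI / L_e² = π² × 1970×10³ × 0.4332 / 140.0² = 429.8 lb
Factor of safety n = P_cr / P = 0.42977 / 0.351 = 1.22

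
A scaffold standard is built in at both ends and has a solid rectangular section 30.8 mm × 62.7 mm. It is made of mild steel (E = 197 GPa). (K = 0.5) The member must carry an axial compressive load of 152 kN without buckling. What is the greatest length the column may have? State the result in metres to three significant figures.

L_max ≈ 2.79 m

Buckling occurs about the weak axis: I_min = h·b³/12 with b = 30.8 mm (the shorter side).
I_min = 62.7×30.8³/12 = 1.527×10^5 mm⁴
I = 1.527×10^-7 m⁴
At the buckling limit P_cr = P = 1.520×10^5 N
From P_cr = π²EI/(K·L)²:  L = (1/K)·√(π²EI/P_cr) = (1/0.5)·√(π²×1.97×10^11×1.527×10^-7/1.520×10^5)
L = 2.79 m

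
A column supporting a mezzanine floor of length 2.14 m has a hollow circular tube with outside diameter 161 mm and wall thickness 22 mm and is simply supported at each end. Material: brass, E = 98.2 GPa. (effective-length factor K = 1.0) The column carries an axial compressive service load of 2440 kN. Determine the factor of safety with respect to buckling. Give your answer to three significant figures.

Inner diameter d_i = 161 − 2×22 = 117.0 mm
I = π(d_o⁴ − d_i⁴)/64 = π(161⁴ − 117.0⁴)/64 = 2.378×10^7 mm⁴
I = 2.378×10^7 mm⁴ = 2.378×10^-5 m⁴
Effective length L_e = K·L = 1 × 2.14 = 2.140 m
P_cr = π²EI / L_e² = π² × 98.2×10⁹ × 2.378×10^-5 / 2.140² = 5.033×10^6 N
Factor of safety n = P_cr / P = 5033.3 / 2440 = 2.06

n ≈ 2.06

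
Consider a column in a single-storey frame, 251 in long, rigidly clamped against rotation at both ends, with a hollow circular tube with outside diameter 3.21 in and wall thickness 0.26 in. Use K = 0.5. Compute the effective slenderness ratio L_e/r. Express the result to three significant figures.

Inner diameter d_i = 3.21 − 2×0.26 = 2.690 in
I = π(d_o⁴ − d_i⁴)/64 = π(3.21⁴ − 2.690⁴)/64 = 2.642 in⁴
A = 2.410 in²;  r_min = √(I/A) = √(2.642/2.410) = 1.047 in
L_e = K·L = 0.5 × 251 = 125.5 in
λ = L_e / r_min = 125.50 / 1.047 = 120

λ ≈ 120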